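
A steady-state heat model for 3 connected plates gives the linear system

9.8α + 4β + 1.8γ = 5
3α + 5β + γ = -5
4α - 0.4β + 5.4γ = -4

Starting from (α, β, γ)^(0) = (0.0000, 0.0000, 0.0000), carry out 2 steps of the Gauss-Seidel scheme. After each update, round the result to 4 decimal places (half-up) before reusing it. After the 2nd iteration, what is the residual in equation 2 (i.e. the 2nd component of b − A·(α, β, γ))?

0.5757

Iteration 1:
  α = (5 - (4)·0.0000 - (1.8)·0.0000) / (9.8) = 0.5102
  β = (-5 - (3)·0.5102 - (1)·0.0000) / (5) = -1.3061
  γ = (-4 - (4)·0.5102 - (-0.4)·-1.3061) / (5.4) = -1.2154
Iteration 2:
  α = (5 - (4)·-1.3061 - (1.8)·-1.2154) / (9.8) = 1.2665
  β = (-5 - (3)·1.2665 - (1)·-1.2154) / (5) = -1.5168
  γ = (-4 - (4)·1.2665 - (-0.4)·-1.5168) / (5.4) = -1.7912
Residual b − A·x = (1.8797, 0.5757, -0.0002)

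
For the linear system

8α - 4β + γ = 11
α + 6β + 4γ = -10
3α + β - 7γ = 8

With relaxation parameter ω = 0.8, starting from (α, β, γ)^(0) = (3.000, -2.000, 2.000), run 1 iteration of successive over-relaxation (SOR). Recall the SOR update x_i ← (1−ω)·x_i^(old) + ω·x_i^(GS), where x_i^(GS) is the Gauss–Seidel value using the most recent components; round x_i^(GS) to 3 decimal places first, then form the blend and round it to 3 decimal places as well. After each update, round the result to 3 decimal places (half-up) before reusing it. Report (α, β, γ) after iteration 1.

(0.700, -2.894, -0.605)

Iteration 1:
  α: GS value = (11 - (-4)·-2.000 - (1)·2.000) / (8) = 0.125;  α ← (1−ω)·3.000 + ω·0.125 = 0.700
  β: GS value = (-10 - (1)·0.700 - (4)·2.000) / (6) = -3.117;  β ← (1−ω)·-2.000 + ω·-3.117 = -2.894
  γ: GS value = (8 - (3)·0.700 - (1)·-2.894) / (-7) = -1.256;  γ ← (1−ω)·2.000 + ω·-1.256 = -0.605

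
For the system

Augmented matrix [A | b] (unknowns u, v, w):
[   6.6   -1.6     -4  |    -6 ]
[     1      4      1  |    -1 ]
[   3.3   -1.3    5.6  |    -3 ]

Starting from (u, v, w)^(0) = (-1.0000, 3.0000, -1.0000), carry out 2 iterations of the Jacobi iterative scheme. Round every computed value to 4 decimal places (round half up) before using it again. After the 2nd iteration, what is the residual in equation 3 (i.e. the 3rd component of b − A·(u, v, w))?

-1.9377

Iteration 1:
  u = (-6 - (-1.6)·3.0000 - (-4)·-1.0000) / (6.6) = -0.7879
  v = (-1 - (1)·-1.0000 - (1)·-1.0000) / (4) = 0.2500
  w = (-3 - (3.3)·-1.0000 - (-1.3)·3.0000) / (5.6) = 0.7500
Iteration 2:
  u = (-6 - (-1.6)·0.2500 - (-4)·0.7500) / (6.6) = -0.3939
  v = (-1 - (1)·-0.7879 - (1)·0.7500) / (4) = -0.2405
  w = (-3 - (3.3)·-0.7879 - (-1.3)·0.2500) / (5.6) = -0.0134
Residual b − A·x = (-3.8387, 0.3693, -1.9377)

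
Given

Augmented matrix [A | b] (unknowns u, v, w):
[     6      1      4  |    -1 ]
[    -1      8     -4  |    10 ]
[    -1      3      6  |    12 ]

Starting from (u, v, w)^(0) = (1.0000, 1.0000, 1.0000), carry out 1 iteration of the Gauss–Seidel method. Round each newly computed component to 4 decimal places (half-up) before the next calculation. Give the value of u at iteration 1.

Iteration 1:
  u = (-1 - (1)·1.0000 - (4)·1.0000) / (6) = -1.0000
  v = (10 - (-1)·-1.0000 - (-4)·1.0000) / (8) = 1.6250
  w = (12 - (-1)·-1.0000 - (3)·1.6250) / (6) = 1.0208

-1.0000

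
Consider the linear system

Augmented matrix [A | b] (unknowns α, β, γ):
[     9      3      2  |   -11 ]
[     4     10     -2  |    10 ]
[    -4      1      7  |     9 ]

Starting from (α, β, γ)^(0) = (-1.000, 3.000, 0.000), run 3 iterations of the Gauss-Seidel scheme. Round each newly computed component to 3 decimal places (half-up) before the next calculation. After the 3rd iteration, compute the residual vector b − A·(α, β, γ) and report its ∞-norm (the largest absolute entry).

Iteration 1:
  α = (-11 - (3)·3.000 - (2)·0.000) / (9) = -2.222
  β = (10 - (4)·-2.222 - (-2)·0.000) / (10) = 1.889
  γ = (9 - (-4)·-2.222 - (1)·1.889) / (7) = -0.254
Iteration 2:
  α = (-11 - (3)·1.889 - (2)·-0.254) / (9) = -1.795
  β = (10 - (4)·-1.795 - (-2)·-0.254) / (10) = 1.667
  γ = (9 - (-4)·-1.795 - (1)·1.667) / (7) = 0.022
Iteration 3:
  α = (-11 - (3)·1.667 - (2)·0.022) / (9) = -1.783
  β = (10 - (4)·-1.783 - (-2)·0.022) / (10) = 1.718
  γ = (9 - (-4)·-1.783 - (1)·1.718) / (7) = 0.021
Residual b − A·x = (-0.149, -0.006, 0.003); ∞-norm = 0.149

0.149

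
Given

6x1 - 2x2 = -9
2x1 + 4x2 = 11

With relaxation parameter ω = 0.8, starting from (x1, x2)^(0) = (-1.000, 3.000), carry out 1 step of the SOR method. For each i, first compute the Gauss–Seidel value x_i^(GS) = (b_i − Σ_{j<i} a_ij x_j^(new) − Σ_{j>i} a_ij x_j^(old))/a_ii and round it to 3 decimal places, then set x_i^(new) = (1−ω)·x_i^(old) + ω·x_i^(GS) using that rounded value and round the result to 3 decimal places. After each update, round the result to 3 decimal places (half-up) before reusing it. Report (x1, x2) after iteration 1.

(-0.600, 3.040)

Iteration 1:
  x1: GS value = (-9 - (-2)·3.000) / (6) = -0.500;  x1 ← (1−ω)·-1.000 + ω·-0.500 = -0.600
  x2: GS value = (11 - (2)·-0.600) / (4) = 3.050;  x2 ← (1−ω)·3.000 + ω·3.050 = 3.040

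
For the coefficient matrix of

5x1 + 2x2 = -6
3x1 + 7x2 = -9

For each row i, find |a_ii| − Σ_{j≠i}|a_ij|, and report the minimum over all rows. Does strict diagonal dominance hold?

3

row 1: |5| − (2) = 3
row 2: |7| − (3) = 4
minimum over rows = 3 → strictly diagonally dominant (convergence guaranteed)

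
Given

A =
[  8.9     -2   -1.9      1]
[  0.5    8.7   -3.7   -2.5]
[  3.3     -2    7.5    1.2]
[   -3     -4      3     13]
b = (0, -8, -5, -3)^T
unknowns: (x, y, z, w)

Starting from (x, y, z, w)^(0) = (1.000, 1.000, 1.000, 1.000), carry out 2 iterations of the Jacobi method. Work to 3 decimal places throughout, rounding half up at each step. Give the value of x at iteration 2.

-0.281

Iteration 1:
  x = (0 - (-2)·1.000 - (-1.9)·1.000 - (1)·1.000) / (8.9) = 0.326
  y = (-8 - (0.5)·1.000 - (-3.7)·1.000 - (-2.5)·1.000) / (8.7) = -0.264
  z = (-5 - (3.3)·1.000 - (-2)·1.000 - (1.2)·1.000) / (7.5) = -1.000
  w = (-3 - (-3)·1.000 - (-4)·1.000 - (3)·1.000) / (13) = 0.077
Iteration 2:
  x = (0 - (-2)·-0.264 - (-1.9)·-1.000 - (1)·0.077) / (8.9) = -0.281
  y = (-8 - (0.5)·0.326 - (-3.7)·-1.000 - (-2.5)·0.077) / (8.7) = -1.341
  z = (-5 - (3.3)·0.326 - (-2)·-0.264 - (1.2)·0.077) / (7.5) = -0.893
  w = (-3 - (-3)·0.326 - (-4)·-0.264 - (3)·-1.000) / (13) = -0.006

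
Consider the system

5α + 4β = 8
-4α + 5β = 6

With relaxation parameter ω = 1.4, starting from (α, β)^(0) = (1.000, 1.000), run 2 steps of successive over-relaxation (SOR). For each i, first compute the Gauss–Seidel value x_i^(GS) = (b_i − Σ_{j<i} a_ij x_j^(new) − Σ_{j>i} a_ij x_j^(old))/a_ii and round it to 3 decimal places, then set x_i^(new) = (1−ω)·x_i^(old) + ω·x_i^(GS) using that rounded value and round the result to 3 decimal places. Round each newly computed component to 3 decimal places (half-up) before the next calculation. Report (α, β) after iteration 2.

Iteration 1:
  α: GS value = (8 - (4)·1.000) / (5) = 0.800;  α ← (1−ω)·1.000 + ω·0.800 = 0.720
  β: GS value = (6 - (-4)·0.720) / (5) = 1.776;  β ← (1−ω)·1.000 + ω·1.776 = 2.086
Iteration 2:
  α: GS value = (8 - (4)·2.086) / (5) = -0.069;  α ← (1−ω)·0.720 + ω·-0.069 = -0.385
  β: GS value = (6 - (-4)·-0.385) / (5) = 0.892;  β ← (1−ω)·2.086 + ω·0.892 = 0.414

(-0.385, 0.414)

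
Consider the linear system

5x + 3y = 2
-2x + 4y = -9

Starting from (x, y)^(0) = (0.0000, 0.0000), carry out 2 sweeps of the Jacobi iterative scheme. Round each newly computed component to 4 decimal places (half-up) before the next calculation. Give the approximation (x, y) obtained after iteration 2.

Iteration 1:
  x = (2 - (3)·0.0000) / (5) = 0.4000
  y = (-9 - (-2)·0.0000) / (4) = -2.2500
Iteration 2:
  x = (2 - (3)·-2.2500) / (5) = 1.7500
  y = (-9 - (-2)·0.4000) / (4) = -2.0500

(1.7500, -2.0500)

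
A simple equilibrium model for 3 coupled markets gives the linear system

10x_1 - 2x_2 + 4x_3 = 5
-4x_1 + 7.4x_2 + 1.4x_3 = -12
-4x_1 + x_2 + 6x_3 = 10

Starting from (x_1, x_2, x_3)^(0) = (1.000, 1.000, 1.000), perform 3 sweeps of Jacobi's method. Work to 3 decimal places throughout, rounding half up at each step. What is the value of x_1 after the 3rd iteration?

-0.705

Iteration 1:
  x_1 = (5 - (-2)·1.000 - (4)·1.000) / (10) = 0.300
  x_2 = (-12 - (-4)·1.000 - (1.4)·1.000) / (7.4) = -1.270
  x_3 = (10 - (-4)·1.000 - (1)·1.000) / (6) = 2.167
Iteration 2:
  x_1 = (5 - (-2)·-1.270 - (4)·2.167) / (10) = -0.621
  x_2 = (-12 - (-4)·0.300 - (1.4)·2.167) / (7.4) = -1.869
  x_3 = (10 - (-4)·0.300 - (1)·-1.270) / (6) = 2.078
Iteration 3:
  x_1 = (5 - (-2)·-1.869 - (4)·2.078) / (10) = -0.705
  x_2 = (-12 - (-4)·-0.621 - (1.4)·2.078) / (7.4) = -2.350
  x_3 = (10 - (-4)·-0.621 - (1)·-1.869) / (6) = 1.564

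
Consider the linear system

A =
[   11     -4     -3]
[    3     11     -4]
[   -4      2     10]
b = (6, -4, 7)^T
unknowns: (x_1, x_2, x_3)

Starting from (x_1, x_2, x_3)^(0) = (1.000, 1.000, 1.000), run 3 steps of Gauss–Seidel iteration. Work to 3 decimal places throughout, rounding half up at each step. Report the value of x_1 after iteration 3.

Iteration 1:
  x_1 = (6 - (-4)·1.000 - (-3)·1.000) / (11) = 1.182
  x_2 = (-4 - (3)·1.182 - (-4)·1.000) / (11) = -0.322
  x_3 = (7 - (-4)·1.182 - (2)·-0.322) / (10) = 1.237
Iteration 2:
  x_1 = (6 - (-4)·-0.322 - (-3)·1.237) / (11) = 0.766
  x_2 = (-4 - (3)·0.766 - (-4)·1.237) / (11) = -0.123
  x_3 = (7 - (-4)·0.766 - (2)·-0.123) / (10) = 1.031
Iteration 3:
  x_1 = (6 - (-4)·-0.123 - (-3)·1.031) / (11) = 0.782
  x_2 = (-4 - (3)·0.782 - (-4)·1.031) / (11) = -0.202
  x_3 = (7 - (-4)·0.782 - (2)·-0.202) / (10) = 1.053

0.782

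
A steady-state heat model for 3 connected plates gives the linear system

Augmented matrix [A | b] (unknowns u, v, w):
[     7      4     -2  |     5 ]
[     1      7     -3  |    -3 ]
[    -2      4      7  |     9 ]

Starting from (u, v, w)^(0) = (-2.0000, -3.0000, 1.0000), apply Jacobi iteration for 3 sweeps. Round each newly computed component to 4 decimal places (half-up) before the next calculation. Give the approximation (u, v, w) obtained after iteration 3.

Iteration 1:
  u = (5 - (4)·-3.0000 - (-2)·1.0000) / (7) = 2.7143
  v = (-3 - (1)·-2.0000 - (-3)·1.0000) / (7) = 0.2857
  w = (9 - (-2)·-2.0000 - (4)·-3.0000) / (7) = 2.4286
Iteration 2:
  u = (5 - (4)·0.2857 - (-2)·2.4286) / (7) = 1.2449
  v = (-3 - (1)·2.7143 - (-3)·2.4286) / (7) = 0.2245
  w = (9 - (-2)·2.7143 - (4)·0.2857) / (7) = 1.8980
Iteration 3:
  u = (5 - (4)·0.2245 - (-2)·1.8980) / (7) = 1.1283
  v = (-3 - (1)·1.2449 - (-3)·1.8980) / (7) = 0.2070
  w = (9 - (-2)·1.2449 - (4)·0.2245) / (7) = 1.5131

(1.1283, 0.2070, 1.5131)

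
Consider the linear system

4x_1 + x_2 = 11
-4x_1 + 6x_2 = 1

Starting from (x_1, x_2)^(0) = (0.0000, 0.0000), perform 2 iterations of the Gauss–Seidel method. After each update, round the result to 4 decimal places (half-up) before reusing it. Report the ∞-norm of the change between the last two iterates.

0.5000

Iteration 1:
  x_1 = (11 - (1)·0.0000) / (4) = 2.7500
  x_2 = (1 - (-4)·2.7500) / (6) = 2.0000
Iteration 2:
  x_1 = (11 - (1)·2.0000) / (4) = 2.2500
  x_2 = (1 - (-4)·2.2500) / (6) = 1.6667
Change: (-0.5000, -0.3333) → max |·| = 0.5000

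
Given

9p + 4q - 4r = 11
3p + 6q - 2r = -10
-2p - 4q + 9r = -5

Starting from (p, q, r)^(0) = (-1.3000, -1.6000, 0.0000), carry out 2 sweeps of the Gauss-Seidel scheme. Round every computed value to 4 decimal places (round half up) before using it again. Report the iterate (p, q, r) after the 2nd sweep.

Iteration 1:
  p = (11 - (4)·-1.6000 - (-4)·0.0000) / (9) = 1.9333
  q = (-10 - (3)·1.9333 - (-2)·0.0000) / (6) = -2.6333
  r = (-5 - (-2)·1.9333 - (-4)·-2.6333) / (9) = -1.2963
Iteration 2:
  p = (11 - (4)·-2.6333 - (-4)·-1.2963) / (9) = 1.8164
  q = (-10 - (3)·1.8164 - (-2)·-1.2963) / (6) = -3.0070
  r = (-5 - (-2)·1.8164 - (-4)·-3.0070) / (9) = -1.4884

(1.8164, -3.0070, -1.4884)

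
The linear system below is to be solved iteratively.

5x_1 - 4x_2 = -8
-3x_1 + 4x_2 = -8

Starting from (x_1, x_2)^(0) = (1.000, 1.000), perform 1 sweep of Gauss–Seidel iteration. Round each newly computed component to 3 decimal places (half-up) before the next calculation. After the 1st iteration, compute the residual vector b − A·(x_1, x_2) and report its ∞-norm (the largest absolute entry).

Iteration 1:
  x_1 = (-8 - (-4)·1.000) / (5) = -0.800
  x_2 = (-8 - (-3)·-0.800) / (4) = -2.600
Residual b − A·x = (-14.400, 0.000); ∞-norm = 14.400

14.400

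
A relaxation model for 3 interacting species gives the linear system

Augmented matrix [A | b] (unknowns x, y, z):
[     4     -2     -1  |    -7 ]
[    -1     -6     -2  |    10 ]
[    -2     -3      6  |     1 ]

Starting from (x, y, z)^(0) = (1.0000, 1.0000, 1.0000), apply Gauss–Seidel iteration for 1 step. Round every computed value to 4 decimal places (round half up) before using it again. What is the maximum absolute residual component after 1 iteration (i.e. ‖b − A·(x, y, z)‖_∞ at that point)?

Iteration 1:
  x = (-7 - (-2)·1.0000 - (-1)·1.0000) / (4) = -1.0000
  y = (10 - (-1)·-1.0000 - (-2)·1.0000) / (-6) = -1.8333
  z = (1 - (-2)·-1.0000 - (-3)·-1.8333) / (6) = -1.0833
Residual b − A·x = (-7.7499, -4.1664, -0.0001); ∞-norm = 7.7499

7.7499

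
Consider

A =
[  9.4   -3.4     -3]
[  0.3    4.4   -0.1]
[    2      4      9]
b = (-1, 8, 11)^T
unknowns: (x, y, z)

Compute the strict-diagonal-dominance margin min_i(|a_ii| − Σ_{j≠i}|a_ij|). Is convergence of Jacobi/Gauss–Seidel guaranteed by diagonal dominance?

3

row 1: |9.4| − (3.4+3) = 3
row 2: |4.4| − (0.3+0.1) = 4
row 3: |9| − (2+4) = 3
minimum over rows = 3 → strictly diagonally dominant (convergence guaranteed)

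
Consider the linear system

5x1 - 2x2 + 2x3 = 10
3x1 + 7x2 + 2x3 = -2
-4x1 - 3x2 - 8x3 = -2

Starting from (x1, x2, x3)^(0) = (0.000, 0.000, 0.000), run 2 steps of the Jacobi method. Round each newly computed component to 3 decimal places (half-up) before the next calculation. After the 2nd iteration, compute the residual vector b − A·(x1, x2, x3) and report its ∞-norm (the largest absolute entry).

Iteration 1:
  x1 = (10 - (-2)·0.000 - (2)·0.000) / (5) = 2.000
  x2 = (-2 - (3)·0.000 - (2)·0.000) / (7) = -0.286
  x3 = (-2 - (-4)·0.000 - (-3)·0.000) / (-8) = 0.250
Iteration 2:
  x1 = (10 - (-2)·-0.286 - (2)·0.250) / (5) = 1.786
  x2 = (-2 - (3)·2.000 - (2)·0.250) / (7) = -1.214
  x3 = (-2 - (-4)·2.000 - (-3)·-0.286) / (-8) = -0.643
Residual b − A·x = (-0.072, 2.426, -3.642); ∞-norm = 3.642

3.642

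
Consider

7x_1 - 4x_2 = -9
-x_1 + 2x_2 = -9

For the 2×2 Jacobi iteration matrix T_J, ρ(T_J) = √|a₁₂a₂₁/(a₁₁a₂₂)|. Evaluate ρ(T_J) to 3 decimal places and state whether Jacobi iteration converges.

a₁₂a₂₁/(a₁₁a₂₂) = (-4)·(-1) / ((7)·(2)) = 0.285714
ρ = √|0.285714| = √0.285714 = 0.535
ρ < 1, so Jacobi converges

0.535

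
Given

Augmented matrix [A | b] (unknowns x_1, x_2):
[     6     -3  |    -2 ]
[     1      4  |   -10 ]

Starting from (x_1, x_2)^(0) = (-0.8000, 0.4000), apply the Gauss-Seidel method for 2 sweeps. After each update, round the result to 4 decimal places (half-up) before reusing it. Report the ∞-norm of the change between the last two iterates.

Iteration 1:
  x_1 = (-2 - (-3)·0.4000) / (6) = -0.1333
  x_2 = (-10 - (1)·-0.1333) / (4) = -2.4667
Iteration 2:
  x_1 = (-2 - (-3)·-2.4667) / (6) = -1.5667
  x_2 = (-10 - (1)·-1.5667) / (4) = -2.1083
Change: (-1.4334, 0.3584) → max |·| = 1.4334

1.4334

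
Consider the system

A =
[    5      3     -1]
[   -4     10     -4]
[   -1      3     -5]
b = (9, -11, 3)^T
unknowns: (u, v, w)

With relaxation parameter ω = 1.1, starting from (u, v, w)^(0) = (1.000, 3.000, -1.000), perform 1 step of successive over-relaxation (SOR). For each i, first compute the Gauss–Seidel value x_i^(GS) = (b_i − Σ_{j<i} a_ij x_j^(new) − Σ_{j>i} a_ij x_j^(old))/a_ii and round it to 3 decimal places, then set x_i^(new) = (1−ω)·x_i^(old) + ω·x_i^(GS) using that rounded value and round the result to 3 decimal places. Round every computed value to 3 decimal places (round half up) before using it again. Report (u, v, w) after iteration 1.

(-0.320, -2.091, -1.870)

Iteration 1:
  u: GS value = (9 - (3)·3.000 - (-1)·-1.000) / (5) = -0.200;  u ← (1−ω)·1.000 + ω·-0.200 = -0.320
  v: GS value = (-11 - (-4)·-0.320 - (-4)·-1.000) / (10) = -1.628;  v ← (1−ω)·3.000 + ω·-1.628 = -2.091
  w: GS value = (3 - (-1)·-0.320 - (3)·-2.091) / (-5) = -1.791;  w ← (1−ω)·-1.000 + ω·-1.791 = -1.870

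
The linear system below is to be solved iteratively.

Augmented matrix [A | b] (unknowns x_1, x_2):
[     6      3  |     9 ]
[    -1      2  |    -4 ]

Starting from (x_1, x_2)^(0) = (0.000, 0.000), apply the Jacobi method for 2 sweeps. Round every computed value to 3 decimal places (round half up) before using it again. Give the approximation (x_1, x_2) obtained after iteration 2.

Iteration 1:
  x_1 = (9 - (3)·0.000) / (6) = 1.500
  x_2 = (-4 - (-1)·0.000) / (2) = -2.000
Iteration 2:
  x_1 = (9 - (3)·-2.000) / (6) = 2.500
  x_2 = (-4 - (-1)·1.500) / (2) = -1.250

(2.500, -1.250)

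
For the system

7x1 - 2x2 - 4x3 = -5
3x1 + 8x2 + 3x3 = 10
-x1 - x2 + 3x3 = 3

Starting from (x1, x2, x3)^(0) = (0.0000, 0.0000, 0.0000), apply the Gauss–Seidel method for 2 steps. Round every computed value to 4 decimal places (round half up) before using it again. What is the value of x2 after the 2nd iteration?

Iteration 1:
  x1 = (-5 - (-2)·0.0000 - (-4)·0.0000) / (7) = -0.7143
  x2 = (10 - (3)·-0.7143 - (3)·0.0000) / (8) = 1.5179
  x3 = (3 - (-1)·-0.7143 - (-1)·1.5179) / (3) = 1.2679
Iteration 2:
  x1 = (-5 - (-2)·1.5179 - (-4)·1.2679) / (7) = 0.4439
  x2 = (10 - (3)·0.4439 - (3)·1.2679) / (8) = 0.6081
  x3 = (3 - (-1)·0.4439 - (-1)·0.6081) / (3) = 1.3507

0.6081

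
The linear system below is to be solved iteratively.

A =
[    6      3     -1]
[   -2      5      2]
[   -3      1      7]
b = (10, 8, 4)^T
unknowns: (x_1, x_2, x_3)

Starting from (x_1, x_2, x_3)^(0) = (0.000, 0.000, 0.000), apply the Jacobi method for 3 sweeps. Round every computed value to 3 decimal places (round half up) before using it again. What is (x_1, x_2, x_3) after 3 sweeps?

Iteration 1:
  x_1 = (10 - (3)·0.000 - (-1)·0.000) / (6) = 1.667
  x_2 = (8 - (-2)·0.000 - (2)·0.000) / (5) = 1.600
  x_3 = (4 - (-3)·0.000 - (1)·0.000) / (7) = 0.571
Iteration 2:
  x_1 = (10 - (3)·1.600 - (-1)·0.571) / (6) = 0.962
  x_2 = (8 - (-2)·1.667 - (2)·0.571) / (5) = 2.038
  x_3 = (4 - (-3)·1.667 - (1)·1.600) / (7) = 1.057
Iteration 3:
  x_1 = (10 - (3)·2.038 - (-1)·1.057) / (6) = 0.824
  x_2 = (8 - (-2)·0.962 - (2)·1.057) / (5) = 1.562
  x_3 = (4 - (-3)·0.962 - (1)·2.038) / (7) = 0.693

(0.824, 1.562, 0.693)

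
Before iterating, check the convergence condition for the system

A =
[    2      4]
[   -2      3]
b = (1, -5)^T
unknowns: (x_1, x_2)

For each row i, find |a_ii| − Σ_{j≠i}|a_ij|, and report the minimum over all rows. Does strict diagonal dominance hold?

-2

row 1: |2| − (4) = -2
row 2: |3| − (2) = 1
minimum over rows = -2 → not strictly diagonally dominant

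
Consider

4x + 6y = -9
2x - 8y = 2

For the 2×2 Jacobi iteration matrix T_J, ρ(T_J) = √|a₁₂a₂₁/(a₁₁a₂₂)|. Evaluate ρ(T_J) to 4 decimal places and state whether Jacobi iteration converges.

0.6124

a₁₂a₂₁/(a₁₁a₂₂) = (6)·(2) / ((4)·(-8)) = -0.375000
ρ = √|-0.375000| = √0.375000 = 0.6124
ρ < 1, so Jacobi converges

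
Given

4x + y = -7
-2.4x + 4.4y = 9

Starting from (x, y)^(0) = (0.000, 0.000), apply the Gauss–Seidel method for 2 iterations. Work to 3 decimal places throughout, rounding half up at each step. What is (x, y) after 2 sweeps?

Iteration 1:
  x = (-7 - (1)·0.000) / (4) = -1.750
  y = (9 - (-2.4)·-1.750) / (4.4) = 1.091
Iteration 2:
  x = (-7 - (1)·1.091) / (4) = -2.023
  y = (9 - (-2.4)·-2.023) / (4.4) = 0.942

(-2.023, 0.942)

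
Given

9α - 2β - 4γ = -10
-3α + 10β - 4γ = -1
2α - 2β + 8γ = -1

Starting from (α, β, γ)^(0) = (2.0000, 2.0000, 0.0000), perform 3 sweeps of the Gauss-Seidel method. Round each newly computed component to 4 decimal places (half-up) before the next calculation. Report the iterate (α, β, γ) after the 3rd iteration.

Iteration 1:
  α = (-10 - (-2)·2.0000 - (-4)·0.0000) / (9) = -0.6667
  β = (-1 - (-3)·-0.6667 - (-4)·0.0000) / (10) = -0.3000
  γ = (-1 - (2)·-0.6667 - (-2)·-0.3000) / (8) = -0.0333
Iteration 2:
  α = (-10 - (-2)·-0.3000 - (-4)·-0.0333) / (9) = -1.1926
  β = (-1 - (-3)·-1.1926 - (-4)·-0.0333) / (10) = -0.4711
  γ = (-1 - (2)·-1.1926 - (-2)·-0.4711) / (8) = 0.0554
Iteration 3:
  α = (-10 - (-2)·-0.4711 - (-4)·0.0554) / (9) = -1.1912
  β = (-1 - (-3)·-1.1912 - (-4)·0.0554) / (10) = -0.4352
  γ = (-1 - (2)·-1.1912 - (-2)·-0.4352) / (8) = 0.0640

(-1.1912, -0.4352, 0.0640)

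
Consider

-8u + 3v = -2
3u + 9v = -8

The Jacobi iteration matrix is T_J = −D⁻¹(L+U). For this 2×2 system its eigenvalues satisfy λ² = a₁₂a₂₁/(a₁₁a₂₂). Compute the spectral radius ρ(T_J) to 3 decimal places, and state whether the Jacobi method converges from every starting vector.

0.354

a₁₂a₂₁/(a₁₁a₂₂) = (3)·(3) / ((-8)·(9)) = -0.125000
ρ = √|-0.125000| = √0.125000 = 0.354
ρ < 1, so Jacobi converges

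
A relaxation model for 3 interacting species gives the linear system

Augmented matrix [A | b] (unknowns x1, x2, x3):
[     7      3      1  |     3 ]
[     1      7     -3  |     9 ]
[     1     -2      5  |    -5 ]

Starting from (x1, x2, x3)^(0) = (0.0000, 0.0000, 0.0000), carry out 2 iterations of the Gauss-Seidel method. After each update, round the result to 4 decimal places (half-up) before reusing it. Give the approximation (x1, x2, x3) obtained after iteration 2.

(-0.0111, 1.0319, -0.5850)

Iteration 1:
  x1 = (3 - (3)·0.0000 - (1)·0.0000) / (7) = 0.4286
  x2 = (9 - (1)·0.4286 - (-3)·0.0000) / (7) = 1.2245
  x3 = (-5 - (1)·0.4286 - (-2)·1.2245) / (5) = -0.5959
Iteration 2:
  x1 = (3 - (3)·1.2245 - (1)·-0.5959) / (7) = -0.0111
  x2 = (9 - (1)·-0.0111 - (-3)·-0.5959) / (7) = 1.0319
  x3 = (-5 - (1)·-0.0111 - (-2)·1.0319) / (5) = -0.5850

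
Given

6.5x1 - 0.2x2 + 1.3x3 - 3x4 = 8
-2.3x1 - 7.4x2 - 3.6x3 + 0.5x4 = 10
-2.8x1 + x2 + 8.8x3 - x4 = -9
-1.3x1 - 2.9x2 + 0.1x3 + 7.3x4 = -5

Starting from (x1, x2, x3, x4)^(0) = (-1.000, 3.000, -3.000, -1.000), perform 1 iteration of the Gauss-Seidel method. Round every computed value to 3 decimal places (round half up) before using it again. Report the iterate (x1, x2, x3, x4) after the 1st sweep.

Iteration 1:
  x1 = (8 - (-0.2)·3.000 - (1.3)·-3.000 - (-3)·-1.000) / (6.5) = 1.462
  x2 = (10 - (-2.3)·1.462 - (-3.6)·-3.000 - (0.5)·-1.000) / (-7.4) = -0.414
  x3 = (-9 - (-2.8)·1.462 - (1)·-0.414 - (-1)·-1.000) / (8.8) = -0.624
  x4 = (-5 - (-1.3)·1.462 - (-2.9)·-0.414 - (0.1)·-0.624) / (7.3) = -0.580

(1.462, -0.414, -0.624, -0.580)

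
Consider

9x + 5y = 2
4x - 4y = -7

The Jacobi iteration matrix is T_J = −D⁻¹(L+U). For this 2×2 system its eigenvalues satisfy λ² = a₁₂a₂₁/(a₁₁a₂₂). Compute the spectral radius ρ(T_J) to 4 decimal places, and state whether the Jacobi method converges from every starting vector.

0.7454

a₁₂a₂₁/(a₁₁a₂₂) = (5)·(4) / ((9)·(-4)) = -0.555556
ρ = √|-0.555556| = √0.555556 = 0.7454
ρ < 1, so Jacobi converges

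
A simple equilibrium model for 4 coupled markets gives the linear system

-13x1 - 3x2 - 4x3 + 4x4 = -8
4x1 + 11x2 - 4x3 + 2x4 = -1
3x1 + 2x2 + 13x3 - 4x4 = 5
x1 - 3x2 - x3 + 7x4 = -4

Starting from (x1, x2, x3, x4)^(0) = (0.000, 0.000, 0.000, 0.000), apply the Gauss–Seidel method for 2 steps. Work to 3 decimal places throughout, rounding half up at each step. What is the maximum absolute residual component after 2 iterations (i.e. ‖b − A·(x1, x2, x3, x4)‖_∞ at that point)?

Iteration 1:
  x1 = (-8 - (-3)·0.000 - (-4)·0.000 - (4)·0.000) / (-13) = 0.615
  x2 = (-1 - (4)·0.615 - (-4)·0.000 - (2)·0.000) / (11) = -0.315
  x3 = (5 - (3)·0.615 - (2)·-0.315 - (-4)·0.000) / (13) = 0.291
  x4 = (-4 - (1)·0.615 - (-3)·-0.315 - (-1)·0.291) / (7) = -0.753
Iteration 2:
  x1 = (-8 - (-3)·-0.315 - (-4)·0.291 - (4)·-0.753) / (-13) = 0.367
  x2 = (-1 - (4)·0.367 - (-4)·0.291 - (2)·-0.753) / (11) = 0.018
  x3 = (5 - (3)·0.367 - (2)·0.018 - (-4)·-0.753) / (13) = 0.065
  x4 = (-4 - (1)·0.367 - (-3)·0.018 - (-1)·0.065) / (7) = -0.607
Residual b − A·x = (-0.487, -1.192, 0.590, 0.001); ∞-norm = 1.192

1.192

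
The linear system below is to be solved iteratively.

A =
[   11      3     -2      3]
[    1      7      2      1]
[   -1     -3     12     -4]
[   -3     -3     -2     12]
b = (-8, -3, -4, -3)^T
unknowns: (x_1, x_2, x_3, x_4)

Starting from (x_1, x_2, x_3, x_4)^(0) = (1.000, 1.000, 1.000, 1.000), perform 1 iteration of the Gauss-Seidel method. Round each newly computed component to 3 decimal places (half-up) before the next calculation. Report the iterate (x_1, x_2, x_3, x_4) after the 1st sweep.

(-1.091, -0.701, -0.266, -0.742)

Iteration 1:
  x_1 = (-8 - (3)·1.000 - (-2)·1.000 - (3)·1.000) / (11) = -1.091
  x_2 = (-3 - (1)·-1.091 - (2)·1.000 - (1)·1.000) / (7) = -0.701
  x_3 = (-4 - (-1)·-1.091 - (-3)·-0.701 - (-4)·1.000) / (12) = -0.266
  x_4 = (-3 - (-3)·-1.091 - (-3)·-0.701 - (-2)·-0.266) / (12) = -0.742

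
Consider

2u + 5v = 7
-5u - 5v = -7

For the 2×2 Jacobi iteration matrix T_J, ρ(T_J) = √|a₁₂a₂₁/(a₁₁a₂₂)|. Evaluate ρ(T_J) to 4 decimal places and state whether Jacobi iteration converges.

a₁₂a₂₁/(a₁₁a₂₂) = (5)·(-5) / ((2)·(-5)) = 2.500000
ρ = √|2.500000| = √2.500000 = 1.5811
ρ > 1, so Jacobi diverges

1.5811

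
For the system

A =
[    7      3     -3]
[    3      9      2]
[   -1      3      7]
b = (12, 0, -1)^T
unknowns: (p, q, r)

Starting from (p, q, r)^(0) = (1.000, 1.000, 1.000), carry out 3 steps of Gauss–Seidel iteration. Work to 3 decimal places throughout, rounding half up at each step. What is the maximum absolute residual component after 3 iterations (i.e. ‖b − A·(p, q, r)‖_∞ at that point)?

Iteration 1:
  p = (12 - (3)·1.000 - (-3)·1.000) / (7) = 1.714
  q = (0 - (3)·1.714 - (2)·1.000) / (9) = -0.794
  r = (-1 - (-1)·1.714 - (3)·-0.794) / (7) = 0.442
Iteration 2:
  p = (12 - (3)·-0.794 - (-3)·0.442) / (7) = 2.244
  q = (0 - (3)·2.244 - (2)·0.442) / (9) = -0.846
  r = (-1 - (-1)·2.244 - (3)·-0.846) / (7) = 0.540
Iteration 3:
  p = (12 - (3)·-0.846 - (-3)·0.540) / (7) = 2.308
  q = (0 - (3)·2.308 - (2)·0.540) / (9) = -0.889
  r = (-1 - (-1)·2.308 - (3)·-0.889) / (7) = 0.568
Residual b − A·x = (0.215, -0.059, -0.001); ∞-norm = 0.215

0.215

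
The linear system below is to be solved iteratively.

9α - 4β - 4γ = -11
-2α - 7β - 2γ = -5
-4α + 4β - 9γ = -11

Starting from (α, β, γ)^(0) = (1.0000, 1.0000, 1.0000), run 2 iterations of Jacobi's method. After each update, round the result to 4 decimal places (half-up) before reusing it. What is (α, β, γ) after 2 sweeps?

Iteration 1:
  α = (-11 - (-4)·1.0000 - (-4)·1.0000) / (9) = -0.3333
  β = (-5 - (-2)·1.0000 - (-2)·1.0000) / (-7) = 0.1429
  γ = (-11 - (-4)·1.0000 - (4)·1.0000) / (-9) = 1.2222
Iteration 2:
  α = (-11 - (-4)·0.1429 - (-4)·1.2222) / (9) = -0.6155
  β = (-5 - (-2)·-0.3333 - (-2)·1.2222) / (-7) = 0.4603
  γ = (-11 - (-4)·-0.3333 - (4)·0.1429) / (-9) = 1.4339

(-0.6155, 0.4603, 1.4339)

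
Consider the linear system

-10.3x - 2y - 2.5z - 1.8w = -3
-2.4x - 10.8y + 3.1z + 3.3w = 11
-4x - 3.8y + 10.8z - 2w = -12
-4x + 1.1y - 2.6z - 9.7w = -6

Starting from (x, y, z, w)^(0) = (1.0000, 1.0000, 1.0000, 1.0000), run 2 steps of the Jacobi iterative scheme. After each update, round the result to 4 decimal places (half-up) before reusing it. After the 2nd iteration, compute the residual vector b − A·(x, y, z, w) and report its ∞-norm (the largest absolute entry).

Iteration 1:
  x = (-3 - (-2)·1.0000 - (-2.5)·1.0000 - (-1.8)·1.0000) / (-10.3) = -0.3204
  y = (11 - (-2.4)·1.0000 - (3.1)·1.0000 - (3.3)·1.0000) / (-10.8) = -0.6481
  z = (-12 - (-4)·1.0000 - (-3.8)·1.0000 - (-2)·1.0000) / (10.8) = -0.2037
  w = (-6 - (-4)·1.0000 - (1.1)·1.0000 - (-2.6)·1.0000) / (-9.7) = 0.0515
Iteration 2:
  x = (-3 - (-2)·-0.6481 - (-2.5)·-0.2037 - (-1.8)·0.0515) / (-10.3) = 0.4575
  y = (11 - (-2.4)·-0.3204 - (3.1)·-0.2037 - (3.3)·0.0515) / (-10.8) = -0.9901
  z = (-12 - (-4)·-0.3204 - (-3.8)·-0.6481 - (-2)·0.0515) / (10.8) = -1.4483
  w = (-6 - (-4)·-0.3204 - (1.1)·-0.6481 - (-2.6)·-0.2037) / (-9.7) = 0.7318
Residual b − A·x = (-2.5715, 3.4797, 3.1729, 0.2520); ∞-norm = 3.4797

3.4797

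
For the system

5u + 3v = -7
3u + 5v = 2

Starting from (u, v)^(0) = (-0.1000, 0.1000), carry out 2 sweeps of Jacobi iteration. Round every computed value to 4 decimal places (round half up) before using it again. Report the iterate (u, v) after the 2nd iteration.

(-1.6760, 1.2760)

Iteration 1:
  u = (-7 - (3)·0.1000) / (5) = -1.4600
  v = (2 - (3)·-0.1000) / (5) = 0.4600
Iteration 2:
  u = (-7 - (3)·0.4600) / (5) = -1.6760
  v = (2 - (3)·-1.4600) / (5) = 1.2760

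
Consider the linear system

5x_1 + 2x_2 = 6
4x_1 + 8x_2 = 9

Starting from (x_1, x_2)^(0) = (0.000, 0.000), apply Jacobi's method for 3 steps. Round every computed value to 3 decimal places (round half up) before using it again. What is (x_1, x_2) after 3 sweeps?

(0.990, 0.750)

Iteration 1:
  x_1 = (6 - (2)·0.000) / (5) = 1.200
  x_2 = (9 - (4)·0.000) / (8) = 1.125
Iteration 2:
  x_1 = (6 - (2)·1.125) / (5) = 0.750
  x_2 = (9 - (4)·1.200) / (8) = 0.525
Iteration 3:
  x_1 = (6 - (2)·0.525) / (5) = 0.990
  x_2 = (9 - (4)·0.750) / (8) = 0.750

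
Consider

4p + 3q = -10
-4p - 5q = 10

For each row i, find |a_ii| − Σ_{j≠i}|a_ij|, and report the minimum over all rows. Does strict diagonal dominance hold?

row 1: |4| − (3) = 1
row 2: |-5| − (4) = 1
minimum over rows = 1 → strictly diagonally dominant (convergence guaranteed)

1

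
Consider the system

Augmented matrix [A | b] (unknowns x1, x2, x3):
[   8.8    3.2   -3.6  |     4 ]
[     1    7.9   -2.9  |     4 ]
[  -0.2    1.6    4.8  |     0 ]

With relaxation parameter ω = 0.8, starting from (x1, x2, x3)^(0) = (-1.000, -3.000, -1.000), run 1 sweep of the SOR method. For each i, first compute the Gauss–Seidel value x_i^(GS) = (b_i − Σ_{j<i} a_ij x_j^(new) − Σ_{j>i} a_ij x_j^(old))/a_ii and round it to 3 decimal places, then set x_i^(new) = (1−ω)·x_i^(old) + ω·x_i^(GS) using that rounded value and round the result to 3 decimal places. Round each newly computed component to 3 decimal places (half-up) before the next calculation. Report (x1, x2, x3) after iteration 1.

Iteration 1:
  x1: GS value = (4 - (3.2)·-3.000 - (-3.6)·-1.000) / (8.8) = 1.136;  x1 ← (1−ω)·-1.000 + ω·1.136 = 0.709
  x2: GS value = (4 - (1)·0.709 - (-2.9)·-1.000) / (7.9) = 0.049;  x2 ← (1−ω)·-3.000 + ω·0.049 = -0.561
  x3: GS value = (0 - (-0.2)·0.709 - (1.6)·-0.561) / (4.8) = 0.217;  x3 ← (1−ω)·-1.000 + ω·0.217 = -0.026

(0.709, -0.561, -0.026)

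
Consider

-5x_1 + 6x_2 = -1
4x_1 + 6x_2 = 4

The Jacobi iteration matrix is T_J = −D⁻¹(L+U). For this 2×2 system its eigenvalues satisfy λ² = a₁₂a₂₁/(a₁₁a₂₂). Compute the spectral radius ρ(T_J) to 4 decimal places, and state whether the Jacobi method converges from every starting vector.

0.8944

a₁₂a₂₁/(a₁₁a₂₂) = (6)·(4) / ((-5)·(6)) = -0.800000
ρ = √|-0.800000| = √0.800000 = 0.8944
ρ < 1, so Jacobi converges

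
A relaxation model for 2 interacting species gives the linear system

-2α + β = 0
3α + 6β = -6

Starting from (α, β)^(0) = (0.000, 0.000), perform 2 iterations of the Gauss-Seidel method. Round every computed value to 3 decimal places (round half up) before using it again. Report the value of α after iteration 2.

Iteration 1:
  α = (0 - (1)·0.000) / (-2) = 0.000
  β = (-6 - (3)·0.000) / (6) = -1.000
Iteration 2:
  α = (0 - (1)·-1.000) / (-2) = -0.500
  β = (-6 - (3)·-0.500) / (6) = -0.750

-0.500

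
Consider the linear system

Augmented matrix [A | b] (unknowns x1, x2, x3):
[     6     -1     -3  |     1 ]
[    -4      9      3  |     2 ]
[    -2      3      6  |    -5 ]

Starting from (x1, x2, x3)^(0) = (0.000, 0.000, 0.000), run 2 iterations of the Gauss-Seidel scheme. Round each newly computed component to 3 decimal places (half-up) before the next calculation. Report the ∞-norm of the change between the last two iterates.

Iteration 1:
  x1 = (1 - (-1)·0.000 - (-3)·0.000) / (6) = 0.167
  x2 = (2 - (-4)·0.167 - (3)·0.000) / (9) = 0.296
  x3 = (-5 - (-2)·0.167 - (3)·0.296) / (6) = -0.926
Iteration 2:
  x1 = (1 - (-1)·0.296 - (-3)·-0.926) / (6) = -0.247
  x2 = (2 - (-4)·-0.247 - (3)·-0.926) / (9) = 0.421
  x3 = (-5 - (-2)·-0.247 - (3)·0.421) / (6) = -1.126
Change: (-0.414, 0.125, -0.200) → max |·| = 0.414

0.414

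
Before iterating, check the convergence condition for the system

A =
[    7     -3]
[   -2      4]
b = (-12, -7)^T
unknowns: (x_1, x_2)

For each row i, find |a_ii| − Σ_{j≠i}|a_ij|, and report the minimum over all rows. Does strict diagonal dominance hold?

row 1: |7| − (3) = 4
row 2: |4| − (2) = 2
minimum over rows = 2 → strictly diagonally dominant (convergence guaranteed)

2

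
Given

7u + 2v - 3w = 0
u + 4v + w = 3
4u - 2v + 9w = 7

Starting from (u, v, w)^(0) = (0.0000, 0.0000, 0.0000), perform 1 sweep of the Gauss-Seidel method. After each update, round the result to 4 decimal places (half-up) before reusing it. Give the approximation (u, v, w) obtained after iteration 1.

Iteration 1:
  u = (0 - (2)·0.0000 - (-3)·0.0000) / (7) = 0.0000
  v = (3 - (1)·0.0000 - (1)·0.0000) / (4) = 0.7500
  w = (7 - (4)·0.0000 - (-2)·0.7500) / (9) = 0.9444

(0.0000, 0.7500, 0.9444)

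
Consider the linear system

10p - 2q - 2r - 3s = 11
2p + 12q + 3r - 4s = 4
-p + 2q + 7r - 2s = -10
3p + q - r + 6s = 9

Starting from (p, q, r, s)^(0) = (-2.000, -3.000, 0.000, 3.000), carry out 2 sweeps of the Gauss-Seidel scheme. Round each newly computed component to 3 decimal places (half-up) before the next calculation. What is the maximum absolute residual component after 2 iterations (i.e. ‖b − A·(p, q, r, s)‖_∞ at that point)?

2.211

Iteration 1:
  p = (11 - (-2)·-3.000 - (-2)·0.000 - (-3)·3.000) / (10) = 1.400
  q = (4 - (2)·1.400 - (3)·0.000 - (-4)·3.000) / (12) = 1.100
  r = (-10 - (-1)·1.400 - (2)·1.100 - (-2)·3.000) / (7) = -0.686
  s = (9 - (3)·1.400 - (1)·1.100 - (-1)·-0.686) / (6) = 0.502
Iteration 2:
  p = (11 - (-2)·1.100 - (-2)·-0.686 - (-3)·0.502) / (10) = 1.333
  q = (4 - (2)·1.333 - (3)·-0.686 - (-4)·0.502) / (12) = 0.450
  r = (-10 - (-1)·1.333 - (2)·0.450 - (-2)·0.502) / (7) = -1.223
  s = (9 - (3)·1.333 - (1)·0.450 - (-1)·-1.223) / (6) = 0.555
Residual b − A·x = (-2.211, 1.823, 0.104, -0.002); ∞-norm = 2.211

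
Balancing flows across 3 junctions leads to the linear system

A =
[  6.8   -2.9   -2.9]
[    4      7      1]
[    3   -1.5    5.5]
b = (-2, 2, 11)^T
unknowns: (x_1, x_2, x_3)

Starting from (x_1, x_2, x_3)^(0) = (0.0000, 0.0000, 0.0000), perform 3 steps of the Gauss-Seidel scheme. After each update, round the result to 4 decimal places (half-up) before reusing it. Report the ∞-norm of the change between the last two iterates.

Iteration 1:
  x_1 = (-2 - (-2.9)·0.0000 - (-2.9)·0.0000) / (6.8) = -0.2941
  x_2 = (2 - (4)·-0.2941 - (1)·0.0000) / (7) = 0.4538
  x_3 = (11 - (3)·-0.2941 - (-1.5)·0.4538) / (5.5) = 2.2842
Iteration 2:
  x_1 = (-2 - (-2.9)·0.4538 - (-2.9)·2.2842) / (6.8) = 0.8736
  x_2 = (2 - (4)·0.8736 - (1)·2.2842) / (7) = -0.5398
  x_3 = (11 - (3)·0.8736 - (-1.5)·-0.5398) / (5.5) = 1.3763
Iteration 3:
  x_1 = (-2 - (-2.9)·-0.5398 - (-2.9)·1.3763) / (6.8) = 0.0626
  x_2 = (2 - (4)·0.0626 - (1)·1.3763) / (7) = 0.0533
  x_3 = (11 - (3)·0.0626 - (-1.5)·0.0533) / (5.5) = 1.9804
Change: (-0.8110, 0.5931, 0.6041) → max |·| = 0.8110

0.8110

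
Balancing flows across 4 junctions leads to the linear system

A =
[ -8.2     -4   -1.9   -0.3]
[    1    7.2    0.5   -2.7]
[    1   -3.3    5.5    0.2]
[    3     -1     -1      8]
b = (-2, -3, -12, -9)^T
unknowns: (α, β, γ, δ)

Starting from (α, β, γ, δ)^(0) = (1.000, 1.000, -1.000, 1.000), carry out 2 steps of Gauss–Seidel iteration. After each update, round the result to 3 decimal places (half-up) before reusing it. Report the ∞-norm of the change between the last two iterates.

0.925

Iteration 1:
  α = (-2 - (-4)·1.000 - (-1.9)·-1.000 - (-0.3)·1.000) / (-8.2) = -0.049
  β = (-3 - (1)·-0.049 - (0.5)·-1.000 - (-2.7)·1.000) / (7.2) = 0.035
  γ = (-12 - (1)·-0.049 - (-3.3)·0.035 - (0.2)·1.000) / (5.5) = -2.188
  δ = (-9 - (3)·-0.049 - (-1)·0.035 - (-1)·-2.188) / (8) = -1.376
Iteration 2:
  α = (-2 - (-4)·0.035 - (-1.9)·-2.188 - (-0.3)·-1.376) / (-8.2) = 0.784
  β = (-3 - (1)·0.784 - (0.5)·-2.188 - (-2.7)·-1.376) / (7.2) = -0.890
  γ = (-12 - (1)·0.784 - (-3.3)·-0.890 - (0.2)·-1.376) / (5.5) = -2.808
  δ = (-9 - (3)·0.784 - (-1)·-0.890 - (-1)·-2.808) / (8) = -1.881
Change: (0.833, -0.925, -0.620, -0.505) → max |·| = 0.925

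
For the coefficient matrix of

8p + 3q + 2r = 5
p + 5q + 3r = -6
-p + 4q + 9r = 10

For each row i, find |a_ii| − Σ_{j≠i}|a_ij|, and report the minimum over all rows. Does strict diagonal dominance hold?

1

row 1: |8| − (3+2) = 3
row 2: |5| − (1+3) = 1
row 3: |9| − (1+4) = 4
minimum over rows = 1 → strictly diagonally dominant (convergence guaranteed)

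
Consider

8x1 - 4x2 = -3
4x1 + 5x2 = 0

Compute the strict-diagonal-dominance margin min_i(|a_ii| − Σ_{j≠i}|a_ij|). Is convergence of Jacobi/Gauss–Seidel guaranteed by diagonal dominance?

row 1: |8| − (4) = 4
row 2: |5| − (4) = 1
minimum over rows = 1 → strictly diagonally dominant (convergence guaranteed)

1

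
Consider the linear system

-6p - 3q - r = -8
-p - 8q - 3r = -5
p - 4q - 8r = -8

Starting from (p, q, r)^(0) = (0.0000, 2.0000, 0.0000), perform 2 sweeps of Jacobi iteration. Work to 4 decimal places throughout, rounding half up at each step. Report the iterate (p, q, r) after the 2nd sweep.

Iteration 1:
  p = (-8 - (-3)·2.0000 - (-1)·0.0000) / (-6) = 0.3333
  q = (-5 - (-1)·0.0000 - (-3)·0.0000) / (-8) = 0.6250
  r = (-8 - (1)·0.0000 - (-4)·2.0000) / (-8) = 0.0000
Iteration 2:
  p = (-8 - (-3)·0.6250 - (-1)·0.0000) / (-6) = 1.0208
  q = (-5 - (-1)·0.3333 - (-3)·0.0000) / (-8) = 0.5833
  r = (-8 - (1)·0.3333 - (-4)·0.6250) / (-8) = 0.7292

(1.0208, 0.5833, 0.7292)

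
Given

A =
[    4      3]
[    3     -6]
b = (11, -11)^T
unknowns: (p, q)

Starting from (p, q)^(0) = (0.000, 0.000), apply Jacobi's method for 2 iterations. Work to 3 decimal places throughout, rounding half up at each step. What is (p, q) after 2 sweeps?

Iteration 1:
  p = (11 - (3)·0.000) / (4) = 2.750
  q = (-11 - (3)·0.000) / (-6) = 1.833
Iteration 2:
  p = (11 - (3)·1.833) / (4) = 1.375
  q = (-11 - (3)·2.750) / (-6) = 3.208

(1.375, 3.208)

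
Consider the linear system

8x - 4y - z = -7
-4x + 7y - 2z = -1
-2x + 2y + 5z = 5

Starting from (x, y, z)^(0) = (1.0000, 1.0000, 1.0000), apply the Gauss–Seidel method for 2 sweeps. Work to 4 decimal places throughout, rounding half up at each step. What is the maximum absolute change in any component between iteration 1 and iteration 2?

0.5125

Iteration 1:
  x = (-7 - (-4)·1.0000 - (-1)·1.0000) / (8) = -0.2500
  y = (-1 - (-4)·-0.2500 - (-2)·1.0000) / (7) = 0.0000
  z = (5 - (-2)·-0.2500 - (2)·0.0000) / (5) = 0.9000
Iteration 2:
  x = (-7 - (-4)·0.0000 - (-1)·0.9000) / (8) = -0.7625
  y = (-1 - (-4)·-0.7625 - (-2)·0.9000) / (7) = -0.3214
  z = (5 - (-2)·-0.7625 - (2)·-0.3214) / (5) = 0.8236
Change: (-0.5125, -0.3214, -0.0764) → max |·| = 0.5125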